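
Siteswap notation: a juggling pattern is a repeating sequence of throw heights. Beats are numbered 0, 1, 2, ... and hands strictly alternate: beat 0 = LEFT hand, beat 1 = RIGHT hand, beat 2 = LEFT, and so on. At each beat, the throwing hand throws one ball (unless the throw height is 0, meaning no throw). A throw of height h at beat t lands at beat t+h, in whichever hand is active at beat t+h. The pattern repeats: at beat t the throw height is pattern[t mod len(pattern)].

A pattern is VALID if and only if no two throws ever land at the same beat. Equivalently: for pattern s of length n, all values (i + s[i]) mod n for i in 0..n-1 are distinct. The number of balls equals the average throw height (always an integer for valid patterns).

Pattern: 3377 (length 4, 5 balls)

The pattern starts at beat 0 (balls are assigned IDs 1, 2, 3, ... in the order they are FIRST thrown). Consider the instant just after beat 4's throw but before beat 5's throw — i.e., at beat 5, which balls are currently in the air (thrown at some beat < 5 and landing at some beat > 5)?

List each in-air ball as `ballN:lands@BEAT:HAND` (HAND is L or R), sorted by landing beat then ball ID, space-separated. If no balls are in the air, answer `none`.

Beat 0 (L): throw ball1 h=3 -> lands@3:R; in-air after throw: [b1@3:R]
Beat 1 (R): throw ball2 h=3 -> lands@4:L; in-air after throw: [b1@3:R b2@4:L]
Beat 2 (L): throw ball3 h=7 -> lands@9:R; in-air after throw: [b1@3:R b2@4:L b3@9:R]
Beat 3 (R): throw ball1 h=7 -> lands@10:L; in-air after throw: [b2@4:L b3@9:R b1@10:L]
Beat 4 (L): throw ball2 h=3 -> lands@7:R; in-air after throw: [b2@7:R b3@9:R b1@10:L]
Beat 5 (R): throw ball4 h=3 -> lands@8:L; in-air after throw: [b2@7:R b4@8:L b3@9:R b1@10:L]

Answer: ball2:lands@7:R ball3:lands@9:R ball1:lands@10:L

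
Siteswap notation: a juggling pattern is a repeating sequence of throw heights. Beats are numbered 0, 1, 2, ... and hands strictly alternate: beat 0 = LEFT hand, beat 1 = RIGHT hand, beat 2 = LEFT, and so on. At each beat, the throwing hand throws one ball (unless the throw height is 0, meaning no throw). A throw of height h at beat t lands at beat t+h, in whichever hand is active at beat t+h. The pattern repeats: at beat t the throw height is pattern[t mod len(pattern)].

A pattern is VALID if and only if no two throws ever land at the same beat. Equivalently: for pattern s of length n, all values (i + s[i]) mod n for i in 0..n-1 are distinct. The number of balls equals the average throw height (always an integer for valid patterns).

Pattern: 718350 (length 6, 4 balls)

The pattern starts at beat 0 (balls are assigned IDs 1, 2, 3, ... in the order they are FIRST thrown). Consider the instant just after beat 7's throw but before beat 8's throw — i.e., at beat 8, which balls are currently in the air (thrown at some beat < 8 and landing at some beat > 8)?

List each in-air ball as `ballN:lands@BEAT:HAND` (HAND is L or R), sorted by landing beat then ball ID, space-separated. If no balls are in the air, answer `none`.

Answer: ball4:lands@9:R ball2:lands@10:L ball3:lands@13:R

Derivation:
Beat 0 (L): throw ball1 h=7 -> lands@7:R; in-air after throw: [b1@7:R]
Beat 1 (R): throw ball2 h=1 -> lands@2:L; in-air after throw: [b2@2:L b1@7:R]
Beat 2 (L): throw ball2 h=8 -> lands@10:L; in-air after throw: [b1@7:R b2@10:L]
Beat 3 (R): throw ball3 h=3 -> lands@6:L; in-air after throw: [b3@6:L b1@7:R b2@10:L]
Beat 4 (L): throw ball4 h=5 -> lands@9:R; in-air after throw: [b3@6:L b1@7:R b4@9:R b2@10:L]
Beat 6 (L): throw ball3 h=7 -> lands@13:R; in-air after throw: [b1@7:R b4@9:R b2@10:L b3@13:R]
Beat 7 (R): throw ball1 h=1 -> lands@8:L; in-air after throw: [b1@8:L b4@9:R b2@10:L b3@13:R]
Beat 8 (L): throw ball1 h=8 -> lands@16:L; in-air after throw: [b4@9:R b2@10:L b3@13:R b1@16:L]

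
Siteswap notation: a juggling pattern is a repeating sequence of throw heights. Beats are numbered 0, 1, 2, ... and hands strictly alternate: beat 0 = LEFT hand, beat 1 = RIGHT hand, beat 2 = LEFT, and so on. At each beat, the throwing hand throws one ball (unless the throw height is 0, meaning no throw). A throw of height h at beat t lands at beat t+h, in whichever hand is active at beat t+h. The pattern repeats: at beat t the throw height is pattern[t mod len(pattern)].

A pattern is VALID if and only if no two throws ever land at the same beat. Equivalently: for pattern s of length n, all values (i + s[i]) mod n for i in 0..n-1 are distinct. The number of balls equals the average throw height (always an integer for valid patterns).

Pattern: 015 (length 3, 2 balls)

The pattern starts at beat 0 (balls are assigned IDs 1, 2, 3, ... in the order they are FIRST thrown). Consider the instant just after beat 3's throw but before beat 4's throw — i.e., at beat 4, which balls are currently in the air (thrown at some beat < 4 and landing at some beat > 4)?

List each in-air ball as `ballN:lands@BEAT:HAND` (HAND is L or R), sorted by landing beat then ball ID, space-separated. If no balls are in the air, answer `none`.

Answer: ball1:lands@7:R

Derivation:
Beat 1 (R): throw ball1 h=1 -> lands@2:L; in-air after throw: [b1@2:L]
Beat 2 (L): throw ball1 h=5 -> lands@7:R; in-air after throw: [b1@7:R]
Beat 4 (L): throw ball2 h=1 -> lands@5:R; in-air after throw: [b2@5:R b1@7:R]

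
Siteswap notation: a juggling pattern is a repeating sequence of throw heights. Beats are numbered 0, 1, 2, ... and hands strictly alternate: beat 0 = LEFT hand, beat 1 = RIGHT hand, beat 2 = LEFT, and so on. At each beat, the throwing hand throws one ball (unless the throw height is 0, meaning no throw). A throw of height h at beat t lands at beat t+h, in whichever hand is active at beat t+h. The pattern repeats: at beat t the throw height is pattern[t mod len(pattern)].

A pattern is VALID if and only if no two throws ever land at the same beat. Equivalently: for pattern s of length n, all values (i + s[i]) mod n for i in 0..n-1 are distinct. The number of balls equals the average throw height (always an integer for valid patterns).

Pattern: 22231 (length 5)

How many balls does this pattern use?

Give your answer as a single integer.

Pattern = [2, 2, 2, 3, 1], length n = 5
  position 0: throw height = 2, running sum = 2
  position 1: throw height = 2, running sum = 4
  position 2: throw height = 2, running sum = 6
  position 3: throw height = 3, running sum = 9
  position 4: throw height = 1, running sum = 10
Total sum = 10; balls = sum / n = 10 / 5 = 2

Answer: 2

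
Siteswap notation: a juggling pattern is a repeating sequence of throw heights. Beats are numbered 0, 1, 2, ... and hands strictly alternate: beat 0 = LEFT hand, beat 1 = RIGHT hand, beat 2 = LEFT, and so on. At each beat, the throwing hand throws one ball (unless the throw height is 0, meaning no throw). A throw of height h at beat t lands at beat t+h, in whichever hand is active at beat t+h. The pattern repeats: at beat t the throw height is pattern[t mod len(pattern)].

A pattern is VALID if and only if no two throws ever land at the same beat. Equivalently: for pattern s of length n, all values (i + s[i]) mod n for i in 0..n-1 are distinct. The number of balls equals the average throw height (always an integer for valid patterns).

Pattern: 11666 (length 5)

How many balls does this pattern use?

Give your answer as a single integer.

Answer: 4

Derivation:
Pattern = [1, 1, 6, 6, 6], length n = 5
  position 0: throw height = 1, running sum = 1
  position 1: throw height = 1, running sum = 2
  position 2: throw height = 6, running sum = 8
  position 3: throw height = 6, running sum = 14
  position 4: throw height = 6, running sum = 20
Total sum = 20; balls = sum / n = 20 / 5 = 4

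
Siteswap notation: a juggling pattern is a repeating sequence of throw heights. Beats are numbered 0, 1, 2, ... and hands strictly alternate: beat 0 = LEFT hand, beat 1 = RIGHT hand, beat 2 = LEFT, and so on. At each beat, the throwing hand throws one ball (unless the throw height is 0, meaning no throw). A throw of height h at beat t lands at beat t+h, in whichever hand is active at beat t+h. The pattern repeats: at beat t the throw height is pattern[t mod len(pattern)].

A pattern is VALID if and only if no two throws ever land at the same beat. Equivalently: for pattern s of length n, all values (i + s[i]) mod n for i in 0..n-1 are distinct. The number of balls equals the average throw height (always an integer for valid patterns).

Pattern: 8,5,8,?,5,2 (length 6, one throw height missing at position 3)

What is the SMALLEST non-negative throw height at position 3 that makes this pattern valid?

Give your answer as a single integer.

i=0: (0 + 8) mod 6 = 2
i=1: (1 + 5) mod 6 = 0
i=2: (2 + 8) mod 6 = 4
i=3: s[i]=? (unknown)
i=4: (4 + 5) mod 6 = 3
i=5: (5 + 2) mod 6 = 1
Known residues: [0, 1, 2, 3, 4]; need a permutation of 0..5, so missing residue r = 5
Need (3 + s) mod 6 = 5; smallest s = (5 - 3) mod 6 = 2

Answer: 2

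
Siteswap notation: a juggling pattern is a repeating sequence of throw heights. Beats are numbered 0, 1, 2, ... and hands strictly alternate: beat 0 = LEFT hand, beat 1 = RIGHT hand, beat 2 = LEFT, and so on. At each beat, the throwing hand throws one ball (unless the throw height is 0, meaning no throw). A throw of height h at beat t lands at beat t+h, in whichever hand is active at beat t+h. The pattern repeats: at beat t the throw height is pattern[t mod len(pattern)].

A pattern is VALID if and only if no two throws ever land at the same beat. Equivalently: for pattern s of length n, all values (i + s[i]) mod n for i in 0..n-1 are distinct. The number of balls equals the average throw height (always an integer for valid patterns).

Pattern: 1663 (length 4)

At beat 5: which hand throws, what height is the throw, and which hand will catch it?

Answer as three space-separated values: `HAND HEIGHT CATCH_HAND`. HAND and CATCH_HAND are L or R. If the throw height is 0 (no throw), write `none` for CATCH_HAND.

Answer: R 6 R

Derivation:
Beat 5: 5 mod 2 = 1, so hand = R
Throw height = pattern[5 mod 4] = pattern[1] = 6
Lands at beat 5+6=11, 11 mod 2 = 1, so catch hand = R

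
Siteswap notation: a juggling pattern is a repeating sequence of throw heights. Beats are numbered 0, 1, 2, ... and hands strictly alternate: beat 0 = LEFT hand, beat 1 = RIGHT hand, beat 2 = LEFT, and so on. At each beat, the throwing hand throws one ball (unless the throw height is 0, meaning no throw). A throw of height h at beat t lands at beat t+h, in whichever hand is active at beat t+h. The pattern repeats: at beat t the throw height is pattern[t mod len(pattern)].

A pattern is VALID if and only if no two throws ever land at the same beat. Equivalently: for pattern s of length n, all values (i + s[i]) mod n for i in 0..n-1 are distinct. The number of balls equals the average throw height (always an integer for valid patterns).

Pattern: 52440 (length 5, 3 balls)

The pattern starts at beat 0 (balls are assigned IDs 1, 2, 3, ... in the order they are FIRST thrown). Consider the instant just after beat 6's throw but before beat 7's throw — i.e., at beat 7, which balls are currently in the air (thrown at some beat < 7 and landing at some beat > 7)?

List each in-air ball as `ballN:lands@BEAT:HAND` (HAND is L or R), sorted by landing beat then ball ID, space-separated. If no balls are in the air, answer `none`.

Answer: ball3:lands@8:L ball1:lands@10:L

Derivation:
Beat 0 (L): throw ball1 h=5 -> lands@5:R; in-air after throw: [b1@5:R]
Beat 1 (R): throw ball2 h=2 -> lands@3:R; in-air after throw: [b2@3:R b1@5:R]
Beat 2 (L): throw ball3 h=4 -> lands@6:L; in-air after throw: [b2@3:R b1@5:R b3@6:L]
Beat 3 (R): throw ball2 h=4 -> lands@7:R; in-air after throw: [b1@5:R b3@6:L b2@7:R]
Beat 5 (R): throw ball1 h=5 -> lands@10:L; in-air after throw: [b3@6:L b2@7:R b1@10:L]
Beat 6 (L): throw ball3 h=2 -> lands@8:L; in-air after throw: [b2@7:R b3@8:L b1@10:L]
Beat 7 (R): throw ball2 h=4 -> lands@11:R; in-air after throw: [b3@8:L b1@10:L b2@11:R]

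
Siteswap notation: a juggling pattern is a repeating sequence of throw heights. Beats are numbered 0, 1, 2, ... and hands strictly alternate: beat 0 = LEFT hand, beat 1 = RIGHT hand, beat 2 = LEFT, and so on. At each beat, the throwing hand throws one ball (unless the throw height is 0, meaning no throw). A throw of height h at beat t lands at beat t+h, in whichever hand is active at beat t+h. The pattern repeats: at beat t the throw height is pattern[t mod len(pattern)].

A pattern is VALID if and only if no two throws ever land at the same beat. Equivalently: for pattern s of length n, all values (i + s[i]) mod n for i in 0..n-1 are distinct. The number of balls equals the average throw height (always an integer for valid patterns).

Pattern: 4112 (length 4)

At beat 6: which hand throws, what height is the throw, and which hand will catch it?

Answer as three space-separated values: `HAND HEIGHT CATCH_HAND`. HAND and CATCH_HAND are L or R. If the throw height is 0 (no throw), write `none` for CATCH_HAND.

Beat 6: 6 mod 2 = 0, so hand = L
Throw height = pattern[6 mod 4] = pattern[2] = 1
Lands at beat 6+1=7, 7 mod 2 = 1, so catch hand = R

Answer: L 1 R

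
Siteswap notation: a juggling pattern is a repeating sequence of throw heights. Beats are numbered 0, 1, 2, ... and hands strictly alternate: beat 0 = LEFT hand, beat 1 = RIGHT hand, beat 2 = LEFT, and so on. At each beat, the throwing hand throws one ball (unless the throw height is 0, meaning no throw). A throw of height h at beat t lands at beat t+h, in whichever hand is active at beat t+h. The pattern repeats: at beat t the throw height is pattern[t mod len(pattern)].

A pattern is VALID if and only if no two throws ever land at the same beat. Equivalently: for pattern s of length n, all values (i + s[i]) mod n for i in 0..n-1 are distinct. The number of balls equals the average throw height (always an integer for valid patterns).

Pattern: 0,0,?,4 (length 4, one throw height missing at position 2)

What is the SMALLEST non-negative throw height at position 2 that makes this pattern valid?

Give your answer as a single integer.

i=0: (0 + 0) mod 4 = 0
i=1: (1 + 0) mod 4 = 1
i=2: s[i]=? (unknown)
i=3: (3 + 4) mod 4 = 3
Known residues: [0, 1, 3]; need a permutation of 0..3, so missing residue r = 2
Need (2 + s) mod 4 = 2; smallest s = (2 - 2) mod 4 = 0

Answer: 0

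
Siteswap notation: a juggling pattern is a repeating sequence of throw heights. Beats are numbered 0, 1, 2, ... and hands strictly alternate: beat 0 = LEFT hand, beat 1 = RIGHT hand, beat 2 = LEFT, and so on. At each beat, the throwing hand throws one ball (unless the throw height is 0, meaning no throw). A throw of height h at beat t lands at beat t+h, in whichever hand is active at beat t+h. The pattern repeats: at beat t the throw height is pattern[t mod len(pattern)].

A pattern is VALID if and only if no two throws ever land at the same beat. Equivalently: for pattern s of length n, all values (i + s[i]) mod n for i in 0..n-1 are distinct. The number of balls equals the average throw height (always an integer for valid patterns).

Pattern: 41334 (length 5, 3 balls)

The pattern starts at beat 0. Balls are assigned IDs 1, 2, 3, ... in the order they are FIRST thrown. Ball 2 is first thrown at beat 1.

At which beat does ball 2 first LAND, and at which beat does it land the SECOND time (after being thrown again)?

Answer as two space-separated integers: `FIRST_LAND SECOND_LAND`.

Beat 0 (L): throw ball1 h=4 -> lands@4:L; in-air after throw: [b1@4:L]
Beat 1 (R): throw ball2 h=1 -> lands@2:L; in-air after throw: [b2@2:L b1@4:L]
Beat 2 (L): throw ball2 h=3 -> lands@5:R; in-air after throw: [b1@4:L b2@5:R]
Beat 3 (R): throw ball3 h=3 -> lands@6:L; in-air after throw: [b1@4:L b2@5:R b3@6:L]
Beat 4 (L): throw ball1 h=4 -> lands@8:L; in-air after throw: [b2@5:R b3@6:L b1@8:L]
Beat 5 (R): throw ball2 h=4 -> lands@9:R; in-air after throw: [b3@6:L b1@8:L b2@9:R]
Ball 2: thrown@1 h=1 -> first land @2; rethrown@2 h=3 -> second land @5

Answer: 2 5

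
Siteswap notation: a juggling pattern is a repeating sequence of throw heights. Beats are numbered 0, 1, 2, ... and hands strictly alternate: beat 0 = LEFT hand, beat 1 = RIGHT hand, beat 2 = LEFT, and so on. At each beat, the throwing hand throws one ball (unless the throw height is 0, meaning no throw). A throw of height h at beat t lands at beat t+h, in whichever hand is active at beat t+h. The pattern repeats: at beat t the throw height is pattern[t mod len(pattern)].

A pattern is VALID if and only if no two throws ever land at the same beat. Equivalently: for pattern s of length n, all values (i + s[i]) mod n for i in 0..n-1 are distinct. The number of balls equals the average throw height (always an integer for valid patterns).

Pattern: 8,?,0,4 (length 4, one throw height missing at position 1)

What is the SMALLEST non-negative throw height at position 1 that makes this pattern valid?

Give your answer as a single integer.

Answer: 0

Derivation:
i=0: (0 + 8) mod 4 = 0
i=1: s[i]=? (unknown)
i=2: (2 + 0) mod 4 = 2
i=3: (3 + 4) mod 4 = 3
Known residues: [0, 2, 3]; need a permutation of 0..3, so missing residue r = 1
Need (1 + s) mod 4 = 1; smallest s = (1 - 1) mod 4 = 0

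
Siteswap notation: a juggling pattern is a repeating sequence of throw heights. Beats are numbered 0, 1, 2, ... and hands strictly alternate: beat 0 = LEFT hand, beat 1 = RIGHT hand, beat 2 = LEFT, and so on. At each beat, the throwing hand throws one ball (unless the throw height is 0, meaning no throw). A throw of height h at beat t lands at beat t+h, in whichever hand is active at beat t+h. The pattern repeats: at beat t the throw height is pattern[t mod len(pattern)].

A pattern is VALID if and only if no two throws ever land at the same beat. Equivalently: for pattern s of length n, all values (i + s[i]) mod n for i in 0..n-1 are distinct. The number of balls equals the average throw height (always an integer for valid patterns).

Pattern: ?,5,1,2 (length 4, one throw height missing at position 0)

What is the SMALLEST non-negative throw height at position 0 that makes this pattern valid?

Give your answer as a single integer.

i=0: s[i]=? (unknown)
i=1: (1 + 5) mod 4 = 2
i=2: (2 + 1) mod 4 = 3
i=3: (3 + 2) mod 4 = 1
Known residues: [1, 2, 3]; need a permutation of 0..3, so missing residue r = 0
Need (0 + s) mod 4 = 0; smallest s = (0 - 0) mod 4 = 0

Answer: 0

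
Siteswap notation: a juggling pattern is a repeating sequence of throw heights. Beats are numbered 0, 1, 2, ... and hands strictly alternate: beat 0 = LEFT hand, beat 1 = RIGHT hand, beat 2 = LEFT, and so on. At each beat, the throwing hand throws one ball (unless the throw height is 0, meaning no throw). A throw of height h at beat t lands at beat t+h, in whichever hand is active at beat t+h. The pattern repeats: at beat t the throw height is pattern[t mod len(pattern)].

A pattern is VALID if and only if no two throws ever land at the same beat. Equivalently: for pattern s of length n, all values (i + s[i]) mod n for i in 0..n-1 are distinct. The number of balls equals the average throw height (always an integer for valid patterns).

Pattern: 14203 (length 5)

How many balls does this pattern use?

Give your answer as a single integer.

Pattern = [1, 4, 2, 0, 3], length n = 5
  position 0: throw height = 1, running sum = 1
  position 1: throw height = 4, running sum = 5
  position 2: throw height = 2, running sum = 7
  position 3: throw height = 0, running sum = 7
  position 4: throw height = 3, running sum = 10
Total sum = 10; balls = sum / n = 10 / 5 = 2

Answer: 2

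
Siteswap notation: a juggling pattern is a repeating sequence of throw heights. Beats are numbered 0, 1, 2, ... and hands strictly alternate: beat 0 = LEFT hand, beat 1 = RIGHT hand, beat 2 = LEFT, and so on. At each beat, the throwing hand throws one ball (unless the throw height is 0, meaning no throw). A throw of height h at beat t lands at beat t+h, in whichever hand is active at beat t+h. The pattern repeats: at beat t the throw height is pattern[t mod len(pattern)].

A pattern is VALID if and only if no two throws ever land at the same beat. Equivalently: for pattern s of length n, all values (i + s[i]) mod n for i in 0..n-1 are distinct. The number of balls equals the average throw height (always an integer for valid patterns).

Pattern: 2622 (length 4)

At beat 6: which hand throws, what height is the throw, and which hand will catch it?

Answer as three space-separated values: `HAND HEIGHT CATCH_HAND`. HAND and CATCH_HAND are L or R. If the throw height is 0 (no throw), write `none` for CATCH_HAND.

Answer: L 2 L

Derivation:
Beat 6: 6 mod 2 = 0, so hand = L
Throw height = pattern[6 mod 4] = pattern[2] = 2
Lands at beat 6+2=8, 8 mod 2 = 0, so catch hand = L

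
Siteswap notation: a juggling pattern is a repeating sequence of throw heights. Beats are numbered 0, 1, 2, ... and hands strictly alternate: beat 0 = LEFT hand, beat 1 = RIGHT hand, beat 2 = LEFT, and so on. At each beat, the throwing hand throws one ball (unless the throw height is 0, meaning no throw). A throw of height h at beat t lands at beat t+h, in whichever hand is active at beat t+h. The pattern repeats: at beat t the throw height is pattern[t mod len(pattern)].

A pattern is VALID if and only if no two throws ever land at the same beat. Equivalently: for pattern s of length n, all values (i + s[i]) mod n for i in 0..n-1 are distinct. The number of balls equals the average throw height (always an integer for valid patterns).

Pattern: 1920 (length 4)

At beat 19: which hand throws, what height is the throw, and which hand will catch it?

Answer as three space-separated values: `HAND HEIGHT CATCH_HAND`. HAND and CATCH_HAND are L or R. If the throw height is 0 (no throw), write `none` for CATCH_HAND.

Answer: R 0 none

Derivation:
Beat 19: 19 mod 2 = 1, so hand = R
Throw height = pattern[19 mod 4] = pattern[3] = 0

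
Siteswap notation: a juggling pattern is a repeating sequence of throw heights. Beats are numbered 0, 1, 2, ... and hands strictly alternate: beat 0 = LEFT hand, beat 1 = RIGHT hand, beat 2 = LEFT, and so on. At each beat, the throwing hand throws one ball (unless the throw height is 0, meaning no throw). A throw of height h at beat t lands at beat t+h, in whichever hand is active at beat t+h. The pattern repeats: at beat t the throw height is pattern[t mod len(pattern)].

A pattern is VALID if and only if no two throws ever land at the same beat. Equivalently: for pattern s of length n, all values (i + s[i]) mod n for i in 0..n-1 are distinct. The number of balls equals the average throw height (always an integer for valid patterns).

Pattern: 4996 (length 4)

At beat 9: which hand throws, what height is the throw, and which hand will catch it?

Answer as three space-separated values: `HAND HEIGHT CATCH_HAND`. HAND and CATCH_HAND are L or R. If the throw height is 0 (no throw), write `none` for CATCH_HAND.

Answer: R 9 L

Derivation:
Beat 9: 9 mod 2 = 1, so hand = R
Throw height = pattern[9 mod 4] = pattern[1] = 9
Lands at beat 9+9=18, 18 mod 2 = 0, so catch hand = L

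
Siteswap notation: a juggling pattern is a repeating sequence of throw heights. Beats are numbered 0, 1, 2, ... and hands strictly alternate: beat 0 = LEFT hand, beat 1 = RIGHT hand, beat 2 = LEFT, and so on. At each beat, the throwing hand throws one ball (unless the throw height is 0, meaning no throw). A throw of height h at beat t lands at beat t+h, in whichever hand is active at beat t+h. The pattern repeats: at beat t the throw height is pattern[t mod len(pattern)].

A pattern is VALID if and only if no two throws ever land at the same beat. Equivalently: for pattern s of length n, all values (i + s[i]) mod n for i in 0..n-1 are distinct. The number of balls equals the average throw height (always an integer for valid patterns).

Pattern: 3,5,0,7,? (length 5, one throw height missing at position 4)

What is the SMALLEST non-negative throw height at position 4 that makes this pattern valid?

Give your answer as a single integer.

i=0: (0 + 3) mod 5 = 3
i=1: (1 + 5) mod 5 = 1
i=2: (2 + 0) mod 5 = 2
i=3: (3 + 7) mod 5 = 0
i=4: s[i]=? (unknown)
Known residues: [0, 1, 2, 3]; need a permutation of 0..4, so missing residue r = 4
Need (4 + s) mod 5 = 4; smallest s = (4 - 4) mod 5 = 0

Answer: 0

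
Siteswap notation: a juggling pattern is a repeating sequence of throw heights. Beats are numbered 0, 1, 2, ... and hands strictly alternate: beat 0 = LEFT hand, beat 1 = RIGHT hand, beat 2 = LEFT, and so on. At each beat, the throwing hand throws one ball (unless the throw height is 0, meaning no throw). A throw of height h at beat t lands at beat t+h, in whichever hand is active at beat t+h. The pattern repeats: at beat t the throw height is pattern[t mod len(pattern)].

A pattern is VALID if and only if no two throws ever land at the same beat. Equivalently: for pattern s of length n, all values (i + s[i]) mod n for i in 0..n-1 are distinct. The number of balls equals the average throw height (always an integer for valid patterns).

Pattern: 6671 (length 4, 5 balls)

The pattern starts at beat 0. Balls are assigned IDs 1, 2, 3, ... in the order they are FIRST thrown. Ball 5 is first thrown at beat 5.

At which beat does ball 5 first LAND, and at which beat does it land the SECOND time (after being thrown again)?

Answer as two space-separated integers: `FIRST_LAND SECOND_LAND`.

Beat 0 (L): throw ball1 h=6 -> lands@6:L; in-air after throw: [b1@6:L]
Beat 1 (R): throw ball2 h=6 -> lands@7:R; in-air after throw: [b1@6:L b2@7:R]
Beat 2 (L): throw ball3 h=7 -> lands@9:R; in-air after throw: [b1@6:L b2@7:R b3@9:R]
Beat 3 (R): throw ball4 h=1 -> lands@4:L; in-air after throw: [b4@4:L b1@6:L b2@7:R b3@9:R]
Beat 4 (L): throw ball4 h=6 -> lands@10:L; in-air after throw: [b1@6:L b2@7:R b3@9:R b4@10:L]
Beat 5 (R): throw ball5 h=6 -> lands@11:R; in-air after throw: [b1@6:L b2@7:R b3@9:R b4@10:L b5@11:R]
Beat 6 (L): throw ball1 h=7 -> lands@13:R; in-air after throw: [b2@7:R b3@9:R b4@10:L b5@11:R b1@13:R]
Beat 7 (R): throw ball2 h=1 -> lands@8:L; in-air after throw: [b2@8:L b3@9:R b4@10:L b5@11:R b1@13:R]
Beat 8 (L): throw ball2 h=6 -> lands@14:L; in-air after throw: [b3@9:R b4@10:L b5@11:R b1@13:R b2@14:L]
Beat 9 (R): throw ball3 h=6 -> lands@15:R; in-air after throw: [b4@10:L b5@11:R b1@13:R b2@14:L b3@15:R]
Beat 10 (L): throw ball4 h=7 -> lands@17:R; in-air after throw: [b5@11:R b1@13:R b2@14:L b3@15:R b4@17:R]
Beat 11 (R): throw ball5 h=1 -> lands@12:L; in-air after throw: [b5@12:L b1@13:R b2@14:L b3@15:R b4@17:R]
Beat 12 (L): throw ball5 h=6 -> lands@18:L; in-air after throw: [b1@13:R b2@14:L b3@15:R b4@17:R b5@18:L]
Ball 5: thrown@5 h=6 -> first land @11; rethrown@11 h=1 -> second land @12

Answer: 11 12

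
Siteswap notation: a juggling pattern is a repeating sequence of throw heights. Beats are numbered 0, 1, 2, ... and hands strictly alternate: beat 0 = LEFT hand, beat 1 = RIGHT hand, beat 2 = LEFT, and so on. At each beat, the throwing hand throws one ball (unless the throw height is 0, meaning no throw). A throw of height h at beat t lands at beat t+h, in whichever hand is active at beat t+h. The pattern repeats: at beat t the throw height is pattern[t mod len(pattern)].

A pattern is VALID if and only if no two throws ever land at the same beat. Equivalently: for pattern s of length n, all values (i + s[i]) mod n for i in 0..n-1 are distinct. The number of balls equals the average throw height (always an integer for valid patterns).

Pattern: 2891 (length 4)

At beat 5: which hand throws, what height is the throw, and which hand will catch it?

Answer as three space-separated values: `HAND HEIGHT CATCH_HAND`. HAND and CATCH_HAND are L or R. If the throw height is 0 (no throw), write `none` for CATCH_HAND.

Answer: R 8 R

Derivation:
Beat 5: 5 mod 2 = 1, so hand = R
Throw height = pattern[5 mod 4] = pattern[1] = 8
Lands at beat 5+8=13, 13 mod 2 = 1, so catch hand = R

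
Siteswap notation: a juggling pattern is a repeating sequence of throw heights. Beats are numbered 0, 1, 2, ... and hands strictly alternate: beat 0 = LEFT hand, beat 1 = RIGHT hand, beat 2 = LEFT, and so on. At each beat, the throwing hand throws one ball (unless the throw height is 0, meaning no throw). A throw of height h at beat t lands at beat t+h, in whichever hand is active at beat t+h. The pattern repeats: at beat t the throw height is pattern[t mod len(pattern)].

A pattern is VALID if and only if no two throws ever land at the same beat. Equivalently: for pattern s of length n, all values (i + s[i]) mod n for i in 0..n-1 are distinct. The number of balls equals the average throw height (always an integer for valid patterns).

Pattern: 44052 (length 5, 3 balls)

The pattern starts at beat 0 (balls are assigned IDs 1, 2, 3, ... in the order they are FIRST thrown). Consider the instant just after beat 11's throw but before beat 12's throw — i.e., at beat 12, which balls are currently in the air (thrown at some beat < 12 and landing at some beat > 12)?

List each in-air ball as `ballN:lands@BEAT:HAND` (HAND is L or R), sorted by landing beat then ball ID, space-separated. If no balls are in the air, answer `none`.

Answer: ball3:lands@13:R ball1:lands@14:L ball2:lands@15:R

Derivation:
Beat 0 (L): throw ball1 h=4 -> lands@4:L; in-air after throw: [b1@4:L]
Beat 1 (R): throw ball2 h=4 -> lands@5:R; in-air after throw: [b1@4:L b2@5:R]
Beat 3 (R): throw ball3 h=5 -> lands@8:L; in-air after throw: [b1@4:L b2@5:R b3@8:L]
Beat 4 (L): throw ball1 h=2 -> lands@6:L; in-air after throw: [b2@5:R b1@6:L b3@8:L]
Beat 5 (R): throw ball2 h=4 -> lands@9:R; in-air after throw: [b1@6:L b3@8:L b2@9:R]
Beat 6 (L): throw ball1 h=4 -> lands@10:L; in-air after throw: [b3@8:L b2@9:R b1@10:L]
Beat 8 (L): throw ball3 h=5 -> lands@13:R; in-air after throw: [b2@9:R b1@10:L b3@13:R]
Beat 9 (R): throw ball2 h=2 -> lands@11:R; in-air after throw: [b1@10:L b2@11:R b3@13:R]
Beat 10 (L): throw ball1 h=4 -> lands@14:L; in-air after throw: [b2@11:R b3@13:R b1@14:L]
Beat 11 (R): throw ball2 h=4 -> lands@15:R; in-air after throw: [b3@13:R b1@14:L b2@15:R]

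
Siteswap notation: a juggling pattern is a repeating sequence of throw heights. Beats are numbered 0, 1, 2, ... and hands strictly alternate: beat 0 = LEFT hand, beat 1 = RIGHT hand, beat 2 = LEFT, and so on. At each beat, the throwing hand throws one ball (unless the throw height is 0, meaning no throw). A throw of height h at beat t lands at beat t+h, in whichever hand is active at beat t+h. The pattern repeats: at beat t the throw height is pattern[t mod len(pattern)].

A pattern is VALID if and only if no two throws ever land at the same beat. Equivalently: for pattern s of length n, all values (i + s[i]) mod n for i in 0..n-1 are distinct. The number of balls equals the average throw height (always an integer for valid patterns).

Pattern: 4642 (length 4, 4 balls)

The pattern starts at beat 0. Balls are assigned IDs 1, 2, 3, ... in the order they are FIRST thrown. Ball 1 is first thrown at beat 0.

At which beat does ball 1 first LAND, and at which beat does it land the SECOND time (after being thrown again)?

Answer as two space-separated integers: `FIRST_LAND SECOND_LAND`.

Beat 0 (L): throw ball1 h=4 -> lands@4:L; in-air after throw: [b1@4:L]
Beat 1 (R): throw ball2 h=6 -> lands@7:R; in-air after throw: [b1@4:L b2@7:R]
Beat 2 (L): throw ball3 h=4 -> lands@6:L; in-air after throw: [b1@4:L b3@6:L b2@7:R]
Beat 3 (R): throw ball4 h=2 -> lands@5:R; in-air after throw: [b1@4:L b4@5:R b3@6:L b2@7:R]
Beat 4 (L): throw ball1 h=4 -> lands@8:L; in-air after throw: [b4@5:R b3@6:L b2@7:R b1@8:L]
Beat 5 (R): throw ball4 h=6 -> lands@11:R; in-air after throw: [b3@6:L b2@7:R b1@8:L b4@11:R]
Beat 6 (L): throw ball3 h=4 -> lands@10:L; in-air after throw: [b2@7:R b1@8:L b3@10:L b4@11:R]
Beat 7 (R): throw ball2 h=2 -> lands@9:R; in-air after throw: [b1@8:L b2@9:R b3@10:L b4@11:R]
Beat 8 (L): throw ball1 h=4 -> lands@12:L; in-air after throw: [b2@9:R b3@10:L b4@11:R b1@12:L]
Ball 1: thrown@0 h=4 -> first land @4; rethrown@4 h=4 -> second land @8

Answer: 4 8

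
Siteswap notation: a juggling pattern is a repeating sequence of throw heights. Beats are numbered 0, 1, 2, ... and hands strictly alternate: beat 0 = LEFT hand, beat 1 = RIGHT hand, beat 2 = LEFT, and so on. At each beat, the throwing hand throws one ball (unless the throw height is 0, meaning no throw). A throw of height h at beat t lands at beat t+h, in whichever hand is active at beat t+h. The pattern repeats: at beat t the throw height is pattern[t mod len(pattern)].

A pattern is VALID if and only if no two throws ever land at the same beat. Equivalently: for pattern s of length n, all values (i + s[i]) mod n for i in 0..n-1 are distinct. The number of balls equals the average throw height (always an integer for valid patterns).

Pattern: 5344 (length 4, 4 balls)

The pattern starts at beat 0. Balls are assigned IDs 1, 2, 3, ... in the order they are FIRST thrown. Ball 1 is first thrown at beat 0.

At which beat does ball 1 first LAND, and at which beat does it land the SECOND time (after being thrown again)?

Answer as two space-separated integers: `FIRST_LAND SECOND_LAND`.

Beat 0 (L): throw ball1 h=5 -> lands@5:R; in-air after throw: [b1@5:R]
Beat 1 (R): throw ball2 h=3 -> lands@4:L; in-air after throw: [b2@4:L b1@5:R]
Beat 2 (L): throw ball3 h=4 -> lands@6:L; in-air after throw: [b2@4:L b1@5:R b3@6:L]
Beat 3 (R): throw ball4 h=4 -> lands@7:R; in-air after throw: [b2@4:L b1@5:R b3@6:L b4@7:R]
Beat 4 (L): throw ball2 h=5 -> lands@9:R; in-air after throw: [b1@5:R b3@6:L b4@7:R b2@9:R]
Beat 5 (R): throw ball1 h=3 -> lands@8:L; in-air after throw: [b3@6:L b4@7:R b1@8:L b2@9:R]
Beat 6 (L): throw ball3 h=4 -> lands@10:L; in-air after throw: [b4@7:R b1@8:L b2@9:R b3@10:L]
Beat 7 (R): throw ball4 h=4 -> lands@11:R; in-air after throw: [b1@8:L b2@9:R b3@10:L b4@11:R]
Beat 8 (L): throw ball1 h=5 -> lands@13:R; in-air after throw: [b2@9:R b3@10:L b4@11:R b1@13:R]
Ball 1: thrown@0 h=5 -> first land @5; rethrown@5 h=3 -> second land @8

Answer: 5 8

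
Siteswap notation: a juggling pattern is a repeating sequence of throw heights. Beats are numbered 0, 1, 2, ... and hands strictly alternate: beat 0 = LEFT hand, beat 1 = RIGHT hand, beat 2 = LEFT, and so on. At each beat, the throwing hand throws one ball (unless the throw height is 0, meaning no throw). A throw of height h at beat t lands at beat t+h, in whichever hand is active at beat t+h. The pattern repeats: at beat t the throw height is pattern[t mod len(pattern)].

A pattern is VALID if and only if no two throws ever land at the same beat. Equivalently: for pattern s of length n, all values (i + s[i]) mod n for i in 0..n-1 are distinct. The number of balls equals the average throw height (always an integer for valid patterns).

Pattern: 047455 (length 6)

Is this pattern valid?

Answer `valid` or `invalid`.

i=0: (i + s[i]) mod n = (0 + 0) mod 6 = 0
i=1: (i + s[i]) mod n = (1 + 4) mod 6 = 5
i=2: (i + s[i]) mod n = (2 + 7) mod 6 = 3
i=3: (i + s[i]) mod n = (3 + 4) mod 6 = 1
i=4: (i + s[i]) mod n = (4 + 5) mod 6 = 3
i=5: (i + s[i]) mod n = (5 + 5) mod 6 = 4
Residues: [0, 5, 3, 1, 3, 4], distinct: False

Answer: invalid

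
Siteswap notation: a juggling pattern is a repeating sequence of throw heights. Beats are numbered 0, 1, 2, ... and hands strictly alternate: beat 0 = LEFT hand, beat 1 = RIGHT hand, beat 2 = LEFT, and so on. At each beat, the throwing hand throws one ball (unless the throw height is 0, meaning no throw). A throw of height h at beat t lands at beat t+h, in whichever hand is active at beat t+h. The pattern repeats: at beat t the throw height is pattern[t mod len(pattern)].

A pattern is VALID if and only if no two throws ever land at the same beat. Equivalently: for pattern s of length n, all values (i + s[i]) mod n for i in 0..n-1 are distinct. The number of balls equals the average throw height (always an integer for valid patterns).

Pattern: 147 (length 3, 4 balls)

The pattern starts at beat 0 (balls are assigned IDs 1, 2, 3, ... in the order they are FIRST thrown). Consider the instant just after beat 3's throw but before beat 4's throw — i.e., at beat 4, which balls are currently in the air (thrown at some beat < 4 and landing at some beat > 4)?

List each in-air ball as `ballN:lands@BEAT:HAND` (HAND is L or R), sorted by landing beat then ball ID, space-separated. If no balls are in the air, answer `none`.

Answer: ball1:lands@5:R ball2:lands@9:R

Derivation:
Beat 0 (L): throw ball1 h=1 -> lands@1:R; in-air after throw: [b1@1:R]
Beat 1 (R): throw ball1 h=4 -> lands@5:R; in-air after throw: [b1@5:R]
Beat 2 (L): throw ball2 h=7 -> lands@9:R; in-air after throw: [b1@5:R b2@9:R]
Beat 3 (R): throw ball3 h=1 -> lands@4:L; in-air after throw: [b3@4:L b1@5:R b2@9:R]
Beat 4 (L): throw ball3 h=4 -> lands@8:L; in-air after throw: [b1@5:R b3@8:L b2@9:R]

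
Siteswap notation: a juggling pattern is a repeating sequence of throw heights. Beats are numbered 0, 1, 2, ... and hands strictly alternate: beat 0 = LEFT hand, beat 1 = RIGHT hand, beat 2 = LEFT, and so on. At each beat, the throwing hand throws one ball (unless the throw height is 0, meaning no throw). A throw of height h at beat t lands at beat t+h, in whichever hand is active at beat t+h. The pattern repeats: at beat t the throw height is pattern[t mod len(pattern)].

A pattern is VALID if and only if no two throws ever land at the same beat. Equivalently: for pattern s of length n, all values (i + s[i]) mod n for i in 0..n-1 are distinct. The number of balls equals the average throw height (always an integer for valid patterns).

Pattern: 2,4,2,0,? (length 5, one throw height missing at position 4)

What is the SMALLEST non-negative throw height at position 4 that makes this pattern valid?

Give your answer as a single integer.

Answer: 2

Derivation:
i=0: (0 + 2) mod 5 = 2
i=1: (1 + 4) mod 5 = 0
i=2: (2 + 2) mod 5 = 4
i=3: (3 + 0) mod 5 = 3
i=4: s[i]=? (unknown)
Known residues: [0, 2, 3, 4]; need a permutation of 0..4, so missing residue r = 1
Need (4 + s) mod 5 = 1; smallest s = (1 - 4) mod 5 = 2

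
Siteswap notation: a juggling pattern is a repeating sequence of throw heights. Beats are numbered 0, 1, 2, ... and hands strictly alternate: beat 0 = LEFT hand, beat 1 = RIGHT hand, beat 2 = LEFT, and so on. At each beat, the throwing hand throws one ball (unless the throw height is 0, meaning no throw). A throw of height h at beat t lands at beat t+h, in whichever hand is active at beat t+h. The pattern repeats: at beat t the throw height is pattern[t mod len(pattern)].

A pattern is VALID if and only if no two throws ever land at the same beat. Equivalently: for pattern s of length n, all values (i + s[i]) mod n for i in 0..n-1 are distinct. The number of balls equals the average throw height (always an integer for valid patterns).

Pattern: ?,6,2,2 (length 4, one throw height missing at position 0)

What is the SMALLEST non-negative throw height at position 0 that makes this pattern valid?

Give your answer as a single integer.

i=0: s[i]=? (unknown)
i=1: (1 + 6) mod 4 = 3
i=2: (2 + 2) mod 4 = 0
i=3: (3 + 2) mod 4 = 1
Known residues: [0, 1, 3]; need a permutation of 0..3, so missing residue r = 2
Need (0 + s) mod 4 = 2; smallest s = (2 - 0) mod 4 = 2

Answer: 2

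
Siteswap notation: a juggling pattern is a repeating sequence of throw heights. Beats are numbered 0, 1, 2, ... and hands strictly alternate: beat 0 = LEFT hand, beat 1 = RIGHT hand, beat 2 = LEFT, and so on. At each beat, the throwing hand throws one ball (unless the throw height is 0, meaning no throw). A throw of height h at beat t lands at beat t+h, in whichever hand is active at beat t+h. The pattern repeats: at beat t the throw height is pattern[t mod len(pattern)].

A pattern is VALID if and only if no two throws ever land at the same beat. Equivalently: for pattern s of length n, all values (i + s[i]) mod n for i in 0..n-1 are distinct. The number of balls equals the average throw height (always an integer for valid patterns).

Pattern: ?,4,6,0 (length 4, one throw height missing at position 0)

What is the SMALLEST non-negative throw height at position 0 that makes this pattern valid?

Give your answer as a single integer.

Answer: 2

Derivation:
i=0: s[i]=? (unknown)
i=1: (1 + 4) mod 4 = 1
i=2: (2 + 6) mod 4 = 0
i=3: (3 + 0) mod 4 = 3
Known residues: [0, 1, 3]; need a permutation of 0..3, so missing residue r = 2
Need (0 + s) mod 4 = 2; smallest s = (2 - 0) mod 4 = 2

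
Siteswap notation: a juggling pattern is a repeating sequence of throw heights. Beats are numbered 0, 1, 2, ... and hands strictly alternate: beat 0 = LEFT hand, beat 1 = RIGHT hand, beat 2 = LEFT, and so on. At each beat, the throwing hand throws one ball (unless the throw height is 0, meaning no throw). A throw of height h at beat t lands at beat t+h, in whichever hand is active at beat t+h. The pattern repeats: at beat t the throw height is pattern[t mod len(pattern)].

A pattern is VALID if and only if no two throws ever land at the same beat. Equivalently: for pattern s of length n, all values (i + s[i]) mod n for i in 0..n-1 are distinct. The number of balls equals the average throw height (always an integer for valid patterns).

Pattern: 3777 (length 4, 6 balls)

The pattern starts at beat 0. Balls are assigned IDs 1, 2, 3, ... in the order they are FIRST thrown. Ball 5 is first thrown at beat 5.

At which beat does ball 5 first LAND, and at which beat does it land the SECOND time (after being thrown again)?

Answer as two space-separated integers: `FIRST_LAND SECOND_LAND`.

Beat 0 (L): throw ball1 h=3 -> lands@3:R; in-air after throw: [b1@3:R]
Beat 1 (R): throw ball2 h=7 -> lands@8:L; in-air after throw: [b1@3:R b2@8:L]
Beat 2 (L): throw ball3 h=7 -> lands@9:R; in-air after throw: [b1@3:R b2@8:L b3@9:R]
Beat 3 (R): throw ball1 h=7 -> lands@10:L; in-air after throw: [b2@8:L b3@9:R b1@10:L]
Beat 4 (L): throw ball4 h=3 -> lands@7:R; in-air after throw: [b4@7:R b2@8:L b3@9:R b1@10:L]
Beat 5 (R): throw ball5 h=7 -> lands@12:L; in-air after throw: [b4@7:R b2@8:L b3@9:R b1@10:L b5@12:L]
Beat 6 (L): throw ball6 h=7 -> lands@13:R; in-air after throw: [b4@7:R b2@8:L b3@9:R b1@10:L b5@12:L b6@13:R]
Beat 7 (R): throw ball4 h=7 -> lands@14:L; in-air after throw: [b2@8:L b3@9:R b1@10:L b5@12:L b6@13:R b4@14:L]
Beat 8 (L): throw ball2 h=3 -> lands@11:R; in-air after throw: [b3@9:R b1@10:L b2@11:R b5@12:L b6@13:R b4@14:L]
Beat 9 (R): throw ball3 h=7 -> lands@16:L; in-air after throw: [b1@10:L b2@11:R b5@12:L b6@13:R b4@14:L b3@16:L]
Beat 10 (L): throw ball1 h=7 -> lands@17:R; in-air after throw: [b2@11:R b5@12:L b6@13:R b4@14:L b3@16:L b1@17:R]
Beat 11 (R): throw ball2 h=7 -> lands@18:L; in-air after throw: [b5@12:L b6@13:R b4@14:L b3@16:L b1@17:R b2@18:L]
Beat 12 (L): throw ball5 h=3 -> lands@15:R; in-air after throw: [b6@13:R b4@14:L b5@15:R b3@16:L b1@17:R b2@18:L]
Beat 13 (R): throw ball6 h=7 -> lands@20:L; in-air after throw: [b4@14:L b5@15:R b3@16:L b1@17:R b2@18:L b6@20:L]
Beat 14 (L): throw ball4 h=7 -> lands@21:R; in-air after throw: [b5@15:R b3@16:L b1@17:R b2@18:L b6@20:L b4@21:R]
Beat 15 (R): throw ball5 h=7 -> lands@22:L; in-air after throw: [b3@16:L b1@17:R b2@18:L b6@20:L b4@21:R b5@22:L]
Ball 5: thrown@5 h=7 -> first land @12; rethrown@12 h=3 -> second land @15

Answer: 12 15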